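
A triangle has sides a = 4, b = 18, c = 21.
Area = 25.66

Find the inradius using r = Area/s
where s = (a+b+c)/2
s = (4 + 18 + 21)/2 = 43/2 = 21.5
r = Area/s = 25.66/21.5 ≈ 1.19349

r = 1.193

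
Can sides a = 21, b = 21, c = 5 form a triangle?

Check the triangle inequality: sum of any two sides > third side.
a + b vs c: 21 + 21 = 42 > 5  ✓
a + c vs b: 21 + 5 = 26 > 21  ✓
b + c vs a: 21 + 5 = 26 > 21  ✓

Yes, triangle inequality satisfied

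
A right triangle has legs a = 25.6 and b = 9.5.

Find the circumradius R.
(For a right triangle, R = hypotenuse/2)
Hypotenuse c = √(a² + b²) = √(655.36 + 90.25) = √745.61 ≈ 27.3059
R = c/2 ≈ 27.3059/2 ≈ 13.6529

R = 13.65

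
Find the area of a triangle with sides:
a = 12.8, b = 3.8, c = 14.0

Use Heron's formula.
s = (12.8 + 3.8 + 14.0)/2 = 30.6/2 = 15.3
s − a = 2.5, s − b = 11.5, s − c = 1.3
s(s−a)(s−b)(s−c) = 15.3·2.5·11.5·1.3 ≈ 571.837
Area = √571.837 ≈ 23.9131

Area = 23.91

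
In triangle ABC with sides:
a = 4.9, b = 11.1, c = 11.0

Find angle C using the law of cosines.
c² = a² + b² − 2ab·cos(C)  ⇒  cos(C) = (a² + b² − c²)/(2ab)
cos(C) = (4.9² + 11.1² − 11.0²)/(2·4.9·11.1) = (24.01 + 123.21 − 121)/108.78 = 26.22/108.78 ≈ 0.241037
C = arccos(0.241037) ≈ 76.0522°

C = 76.05°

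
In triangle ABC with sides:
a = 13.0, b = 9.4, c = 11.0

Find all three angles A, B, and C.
Law of cosines for each angle (a² = 169, b² = 88.36, c² = 121):
cos(A) = (b² + c² − a²)/(2bc) = (88.36 + 121 − 169)/(2·9.4·11.0) = 40.36/206.8 ≈ 0.195164  ⇒  A ≈ 78.7457°
cos(B) = (a² + c² − b²)/(2ac) = (169 + 121 − 88.36)/(2·13.0·11.0) = 201.64/286 ≈ 0.705035  ⇒  B ≈ 45.1676°
cos(C) = (a² + b² − c²)/(2ab) = (169 + 88.36 − 121)/(2·13.0·9.4) = 136.36/244.4 ≈ 0.557938  ⇒  C ≈ 56.0867°
Check: A + B + C ≈ 180°

A = 78.75°, B = 45.17°, C = 56.09°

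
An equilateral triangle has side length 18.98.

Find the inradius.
r = Area/s with s the semi-perimeter.
Area = (√3/4)·18.98² = (√3/4)·360.2404 ≈ 0.433013·360.2404 ≈ 155.989
s = 3·18.98/2 = 28.47
r ≈ 155.989/28.47 ≈ 5.47905
(Equivalently r = side/(2√3) = 18.98/3.4641 ≈ 5.47905.)

r = 5.479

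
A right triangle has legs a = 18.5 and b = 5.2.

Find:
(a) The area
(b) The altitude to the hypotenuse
(a) The legs are perpendicular, so Area = ½·a·b = ½·18.5·5.2 = ½·96.2 = 48.1
(b) Hypotenuse c = √(a² + b²) = √(342.25 + 27.04) = √369.29 ≈ 19.2169
    Area = ½·c·h_c  ⇒  h_c = 2·Area/c = 96.2/19.2169 ≈ 5.00601

Area = 48.1, h_c = 5.006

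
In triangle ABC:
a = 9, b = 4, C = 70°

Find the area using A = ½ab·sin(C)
A = ½·a·b·sin(C) = ½·9·4·sin(70°)
sin(70°) ≈ 0.939693
A ≈ ½·36·0.939693 = 18·0.939693 ≈ 16.9145

Area = 16.91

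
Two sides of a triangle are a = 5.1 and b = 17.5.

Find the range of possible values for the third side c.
Triangle inequality: |a − b| < c < a + b
|a − b| = |5.1 − 17.5| = 12.4
a + b = 5.1 + 17.5 = 22.6

12.4 < c < 22.6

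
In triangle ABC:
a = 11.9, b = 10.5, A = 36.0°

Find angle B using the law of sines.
a/sin(A) = b/sin(B)  ⇒  sin(B) = b·sin(A)/a = 10.5·sin(36.0°)/11.9
sin(36.0°) ≈ 0.587785
sin(B) ≈ 10.5·0.587785/11.9 ≈ 6.17175/11.9 ≈ 0.518634
B = arcsin(0.518634) ≈ 31.2407°
(Since b ≤ a we need B ≤ A, so the obtuse alternative 180° − 31.2407° ≈ 148.759° is rejected.)

B = 31.24°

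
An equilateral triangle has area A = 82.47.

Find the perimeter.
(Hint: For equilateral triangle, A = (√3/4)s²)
A = (√3/4)s²  ⇒  s² = 4A/√3 = 4·82.47/√3 = 329.88/1.73205 ≈ 190.456
s ≈ √190.456 ≈ 13.8006
Perimeter = 3s ≈ 3·13.8006 ≈ 41.4018

Perimeter = 41.4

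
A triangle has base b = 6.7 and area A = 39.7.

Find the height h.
A = ½·b·h  ⇒  h = 2A/b = 2·39.7/6.7 = 79.4/6.7 ≈ 11.8507

h = 11.85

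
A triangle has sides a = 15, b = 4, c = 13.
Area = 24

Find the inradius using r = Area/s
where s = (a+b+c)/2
s = (15 + 4 + 13)/2 = 32/2 = 16
r = Area/s = 24/16 ≈ 1.5

r = 1.5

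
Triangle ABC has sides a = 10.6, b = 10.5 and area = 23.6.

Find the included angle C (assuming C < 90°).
Area = ½·a·b·sin(C)  ⇒  sin(C) = 2·Area/(a·b) = 2·23.6/(10.6·10.5) = 47.2/111.3 ≈ 0.424079
C = arcsin(0.424079) ≈ 25.0924° (taking the acute solution since C < 90°)

C = 25.09°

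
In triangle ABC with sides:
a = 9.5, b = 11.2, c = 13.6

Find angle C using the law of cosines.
c² = a² + b² − 2ab·cos(C)  ⇒  cos(C) = (a² + b² − c²)/(2ab)
cos(C) = (9.5² + 11.2² − 13.6²)/(2·9.5·11.2) = (90.25 + 125.44 − 184.96)/212.8 = 30.73/212.8 ≈ 0.144408
C = arccos(0.144408) ≈ 81.697°

C = 81.7°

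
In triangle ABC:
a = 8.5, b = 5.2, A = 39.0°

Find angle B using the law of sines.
a/sin(A) = b/sin(B)  ⇒  sin(B) = b·sin(A)/a = 5.2·sin(39.0°)/8.5
sin(39.0°) ≈ 0.62932
sin(B) ≈ 5.2·0.62932/8.5 ≈ 3.27247/8.5 ≈ 0.384996
B = arcsin(0.384996) ≈ 22.6435°
(Since b ≤ a we need B ≤ A, so the obtuse alternative 180° − 22.6435° ≈ 157.357° is rejected.)

B = 22.64°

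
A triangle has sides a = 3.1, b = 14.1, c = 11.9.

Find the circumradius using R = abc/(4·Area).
First find the area with Heron's formula.
s = (3.1 + 14.1 + 11.9)/2 = 14.55
Area = √(s(s−a)(s−b)(s−c)) = √(14.55·11.45·0.45·2.65) ≈ √198.668 ≈ 14.0949
abc = 3.1·14.1·11.9 = 520.149
R = abc/(4·Area) ≈ 520.149/(4·14.0949) = 520.149/56.3798 ≈ 9.22581

R = 9.226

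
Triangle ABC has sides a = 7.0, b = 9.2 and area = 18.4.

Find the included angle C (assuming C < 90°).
Area = ½·a·b·sin(C)  ⇒  sin(C) = 2·Area/(a·b) = 2·18.4/(7.0·9.2) = 36.8/64.4 ≈ 0.571429
C = arcsin(0.571429) ≈ 34.8499° (taking the acute solution since C < 90°)

C = 34.85°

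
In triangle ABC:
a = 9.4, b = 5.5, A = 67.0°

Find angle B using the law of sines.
a/sin(A) = b/sin(B)  ⇒  sin(B) = b·sin(A)/a = 5.5·sin(67.0°)/9.4
sin(67.0°) ≈ 0.920505
sin(B) ≈ 5.5·0.920505/9.4 ≈ 5.06278/9.4 ≈ 0.538593
B = arcsin(0.538593) ≈ 32.5879°
(Since b ≤ a we need B ≤ A, so the obtuse alternative 180° − 32.5879° ≈ 147.412° is rejected.)

B = 32.59°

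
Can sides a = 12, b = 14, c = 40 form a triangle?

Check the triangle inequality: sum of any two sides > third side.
a + b vs c: 12 + 14 = 26 ≤ 40  ✗
a + c vs b: 12 + 40 = 52 > 14  ✓
b + c vs a: 14 + 40 = 54 > 12  ✓

No: 12 + 14 = 26 is not > 40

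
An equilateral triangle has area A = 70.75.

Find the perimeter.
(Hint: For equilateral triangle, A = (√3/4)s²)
A = (√3/4)s²  ⇒  s² = 4A/√3 = 4·70.75/√3 = 283/1.73205 ≈ 163.39
s ≈ √163.39 ≈ 12.7824
Perimeter = 3s ≈ 3·12.7824 ≈ 38.3472

Perimeter = 38.35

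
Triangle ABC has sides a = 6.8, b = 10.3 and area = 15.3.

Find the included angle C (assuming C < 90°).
Area = ½·a·b·sin(C)  ⇒  sin(C) = 2·Area/(a·b) = 2·15.3/(6.8·10.3) = 30.6/70.04 ≈ 0.436893
C = arcsin(0.436893) ≈ 25.9058° (taking the acute solution since C < 90°)

C = 25.91°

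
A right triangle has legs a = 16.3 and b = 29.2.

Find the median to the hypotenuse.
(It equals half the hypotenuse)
Hypotenuse c = √(a² + b²) = √(265.69 + 852.64) = √1118.33 ≈ 33.4414
Median to hypotenuse = c/2 ≈ 33.4414/2 ≈ 16.7207

Median = 16.72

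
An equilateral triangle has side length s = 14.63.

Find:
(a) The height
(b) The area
(a) The height splits the triangle into two 30-60-90 halves: h = s·√3/2 = 14.63·1.73205/2 ≈ 25.3399/2 ≈ 12.67
(b) Area = (√3/4)·s² = (√3/4)·14.63² = (√3/4)·214.0369 ≈ 0.433013·214.0369 ≈ 92.6807

Height = 12.67, Area = 92.68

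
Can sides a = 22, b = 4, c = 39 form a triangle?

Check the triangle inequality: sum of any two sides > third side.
a + b vs c: 22 + 4 = 26 ≤ 39  ✗
a + c vs b: 22 + 39 = 61 > 4  ✓
b + c vs a: 4 + 39 = 43 > 22  ✓

No: 22 + 4 = 26 is not > 39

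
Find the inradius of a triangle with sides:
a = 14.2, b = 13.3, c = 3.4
r = Area/s where s is the semi-perimeter.
s = (14.2 + 13.3 + 3.4)/2 = 30.9/2 = 15.45
Area = √(s(s−a)(s−b)(s−c)) = √(15.45·1.25·2.15·12.05) ≈ √500.339 ≈ 22.3682
r ≈ 22.3682/15.45 ≈ 1.44778

r = 1.448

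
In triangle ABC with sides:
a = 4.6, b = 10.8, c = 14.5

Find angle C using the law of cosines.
c² = a² + b² − 2ab·cos(C)  ⇒  cos(C) = (a² + b² − c²)/(2ab)
cos(C) = (4.6² + 10.8² − 14.5²)/(2·4.6·10.8) = (21.16 + 116.64 − 210.25)/99.36 = -72.45/99.36 ≈ -0.729167
C = arccos(-0.729167) ≈ 136.817°

C = 136.8°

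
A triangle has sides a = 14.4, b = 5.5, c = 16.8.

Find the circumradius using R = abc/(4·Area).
First find the area with Heron's formula.
s = (14.4 + 5.5 + 16.8)/2 = 18.35
Area = √(s(s−a)(s−b)(s−c)) = √(18.35·3.95·12.85·1.55) ≈ √1443.67 ≈ 37.9957
abc = 14.4·5.5·16.8 = 1330.56
R = abc/(4·Area) ≈ 1330.56/(4·37.9957) = 1330.56/151.983 ≈ 8.75468

R = 8.755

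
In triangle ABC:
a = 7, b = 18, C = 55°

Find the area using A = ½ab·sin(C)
A = ½·a·b·sin(C) = ½·7·18·sin(55°)
sin(55°) ≈ 0.819152
A ≈ ½·126·0.819152 = 63·0.819152 ≈ 51.6066

Area = 51.61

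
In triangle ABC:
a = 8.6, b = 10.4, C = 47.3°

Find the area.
Two sides and the included angle (SAS): A = ½·a·b·sin(C) = ½·8.6·10.4·sin(47.3°)
sin(47.3°) ≈ 0.734915
A ≈ ½·89.44·0.734915 = 44.72·0.734915 ≈ 32.8654

Area = 32.87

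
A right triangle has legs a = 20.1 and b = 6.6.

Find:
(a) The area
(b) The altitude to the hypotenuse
(a) The legs are perpendicular, so Area = ½·a·b = ½·20.1·6.6 = ½·132.66 = 66.33
(b) Hypotenuse c = √(a² + b²) = √(404.01 + 43.56) = √447.57 ≈ 21.1559
    Area = ½·c·h_c  ⇒  h_c = 2·Area/c = 132.66/21.1559 ≈ 6.27061

Area = 66.33, h_c = 6.271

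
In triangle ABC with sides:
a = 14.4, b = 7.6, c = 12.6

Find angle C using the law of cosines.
c² = a² + b² − 2ab·cos(C)  ⇒  cos(C) = (a² + b² − c²)/(2ab)
cos(C) = (14.4² + 7.6² − 12.6²)/(2·14.4·7.6) = (207.36 + 57.76 − 158.76)/218.88 = 106.36/218.88 ≈ 0.485928
C = arccos(0.485928) ≈ 60.9267°

C = 60.93°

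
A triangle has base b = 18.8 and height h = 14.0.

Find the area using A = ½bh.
A = ½·b·h = ½·18.8·14.0 = ½·263.2 = 131.6

Area = 131.6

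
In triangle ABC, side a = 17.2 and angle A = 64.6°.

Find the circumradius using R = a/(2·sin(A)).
R = a/(2·sin(A)) = 17.2/(2·sin(64.6°))
sin(64.6°) ≈ 0.903335
R ≈ 17.2/(2·0.903335) = 17.2/1.80667 ≈ 9.52027

R = 9.52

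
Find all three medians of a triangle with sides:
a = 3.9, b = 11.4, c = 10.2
Median formula: m_a = ½√(2b² + 2c² − a²) (and cyclically). a² = 15.21, b² = 129.96, c² = 104.04.
m_a = ½√(2·129.96 + 2·104.04 − 15.21) = ½√452.79 ≈ ½·21.2789 ≈ 10.6394
m_b = ½√(2·15.21 + 2·104.04 − 129.96) = ½√108.54 ≈ ½·10.4183 ≈ 5.20913
m_c = ½√(2·15.21 + 2·129.96 − 104.04) = ½√186.3 ≈ ½·13.6492 ≈ 6.82459

m_a = 10.64, m_b = 5.209, m_c = 6.825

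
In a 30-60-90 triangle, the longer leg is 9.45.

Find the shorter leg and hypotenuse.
In a 30-60-90 triangle the sides are in ratio 1 : √3 : 2, so short leg = long leg/√3 and hypotenuse = 2·(short leg).
Short leg = 9.45/√3 ≈ 9.45/1.73205 ≈ 5.45596
Hypotenuse = 2·5.45596 ≈ 10.9119

Short leg = 5.456, Hypotenuse = 10.91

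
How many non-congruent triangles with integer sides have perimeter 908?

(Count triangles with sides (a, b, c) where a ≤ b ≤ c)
Let a ≤ b ≤ c with a + b + c = 908. The only binding inequality is a + b > c, i.e. 908 − c > c, so c < 908/2; and c ≥ 908/3 since c is the largest side.
So 303 ≤ c ≤ 453. For each c, b runs from ⌈(908 − c)/2⌉ up to c (then a = 908 − b − c satisfies 1 ≤ a ≤ b automatically), giving c − ⌈(908 − c)/2⌉ + 1 choices.
Summing over c: 1 + 3 + 4 + 6 + … + 225 + 226  (151 terms, c = 303, …, 453) = 17176
Check (closed form: nearest integer to p²/48 for even p, (p+3)²/48 for odd p): 908²/48 = 824464/48 ≈ 17176.33 → 17176

17176 triangles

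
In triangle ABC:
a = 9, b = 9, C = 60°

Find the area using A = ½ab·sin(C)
A = ½·a·b·sin(C) = ½·9·9·sin(60°)
sin(60°) ≈ 0.866025
A ≈ ½·81·0.866025 = 40.5·0.866025 ≈ 35.074

Area = 35.07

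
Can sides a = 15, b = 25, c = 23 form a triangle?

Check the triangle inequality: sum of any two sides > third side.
a + b vs c: 15 + 25 = 40 > 23  ✓
a + c vs b: 15 + 23 = 38 > 25  ✓
b + c vs a: 25 + 23 = 48 > 15  ✓

Yes, triangle inequality satisfied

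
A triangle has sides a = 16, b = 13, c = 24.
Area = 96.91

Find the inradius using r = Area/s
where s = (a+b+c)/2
s = (16 + 13 + 24)/2 = 53/2 = 26.5
r = Area/s = 96.91/26.5 ≈ 3.65698

r = 3.657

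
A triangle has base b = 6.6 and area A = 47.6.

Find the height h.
A = ½·b·h  ⇒  h = 2A/b = 2·47.6/6.6 = 95.2/6.6 ≈ 14.4242

h = 14.42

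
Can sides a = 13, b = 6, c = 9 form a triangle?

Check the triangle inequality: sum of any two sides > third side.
a + b vs c: 13 + 6 = 19 > 9  ✓
a + c vs b: 13 + 9 = 22 > 6  ✓
b + c vs a: 6 + 9 = 15 > 13  ✓

Yes, triangle inequality satisfied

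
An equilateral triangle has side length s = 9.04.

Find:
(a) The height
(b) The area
(a) The height splits the triangle into two 30-60-90 halves: h = s·√3/2 = 9.04·1.73205/2 ≈ 15.6577/2 ≈ 7.82887
(b) Area = (√3/4)·s² = (√3/4)·9.04² = (√3/4)·81.7216 ≈ 0.433013·81.7216 ≈ 35.3865

Height = 7.829, Area = 35.39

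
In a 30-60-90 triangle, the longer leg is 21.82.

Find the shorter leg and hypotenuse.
In a 30-60-90 triangle the sides are in ratio 1 : √3 : 2, so short leg = long leg/√3 and hypotenuse = 2·(short leg).
Short leg = 21.82/√3 ≈ 21.82/1.73205 ≈ 12.5978
Hypotenuse = 2·12.5978 ≈ 25.1956

Short leg = 12.6, Hypotenuse = 25.2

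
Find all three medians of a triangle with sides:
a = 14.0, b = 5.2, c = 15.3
Median formula: m_a = ½√(2b² + 2c² − a²) (and cyclically). a² = 196, b² = 27.04, c² = 234.09.
m_a = ½√(2·27.04 + 2·234.09 − 196) = ½√326.26 ≈ ½·18.0627 ≈ 9.03133
m_b = ½√(2·196 + 2·234.09 − 27.04) = ½√833.14 ≈ ½·28.8642 ≈ 14.4321
m_c = ½√(2·196 + 2·27.04 − 234.09) = ½√211.99 ≈ ½·14.5599 ≈ 7.27994

m_a = 9.031, m_b = 14.43, m_c = 7.28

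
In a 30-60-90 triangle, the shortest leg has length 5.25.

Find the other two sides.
In a 30-60-90 triangle the sides are in ratio 1 : √3 : 2 (short leg : long leg : hypotenuse).
Long leg = 5.25·√3 ≈ 5.25·1.73205 ≈ 9.09327
Hypotenuse = 2·5.25 = 10.5

Long leg = 5.25√3 = 9.093, Hypotenuse = 10.5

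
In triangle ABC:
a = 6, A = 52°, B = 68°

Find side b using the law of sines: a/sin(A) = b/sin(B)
a/sin(A) = b/sin(B)  ⇒  b = a·sin(B)/sin(A) = 6·sin(68°)/sin(52°)
sin(68°) ≈ 0.927184, sin(52°) ≈ 0.788011
b ≈ 6·0.927184/0.788011 ≈ 5.5631/0.788011 ≈ 7.05968

b = 7.06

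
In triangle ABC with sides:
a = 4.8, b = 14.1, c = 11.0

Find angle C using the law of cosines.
c² = a² + b² − 2ab·cos(C)  ⇒  cos(C) = (a² + b² − c²)/(2ab)
cos(C) = (4.8² + 14.1² − 11.0²)/(2·4.8·14.1) = (23.04 + 198.81 − 121)/135.36 = 100.85/135.36 ≈ 0.74505
C = arccos(0.74505) ≈ 41.8366°

C = 41.84°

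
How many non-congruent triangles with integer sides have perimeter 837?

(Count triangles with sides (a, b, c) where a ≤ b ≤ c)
Let a ≤ b ≤ c with a + b + c = 837. The only binding inequality is a + b > c, i.e. 837 − c > c, so c < 837/2; and c ≥ 837/3 since c is the largest side.
So 279 ≤ c ≤ 418. For each c, b runs from ⌈(837 − c)/2⌉ up to c (then a = 837 − b − c satisfies 1 ≤ a ≤ b automatically), giving c − ⌈(837 − c)/2⌉ + 1 choices.
Summing over c: 1 + 2 + 4 + 5 + … + 208 + 209  (140 terms, c = 279, …, 418) = 14700
Check (closed form: nearest integer to p²/48 for even p, (p+3)²/48 for odd p): (837+3)²/48 = 840²/48 = 705600/48 ≈ 14700.00 → 14700

14700 triangles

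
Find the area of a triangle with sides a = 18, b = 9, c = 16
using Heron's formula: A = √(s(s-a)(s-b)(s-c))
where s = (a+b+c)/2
s = (18 + 9 + 16)/2 = 43/2 = 21.5
s − a = 3.5, s − b = 12.5, s − c = 5.5
s(s−a)(s−b)(s−c) = 21.5·3.5·12.5·5.5 = 5173.4375
Area = √5173.4375 ≈ 71.9266

s = 21.5, Area = 71.93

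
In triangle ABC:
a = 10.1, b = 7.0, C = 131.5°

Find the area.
Two sides and the included angle (SAS): A = ½·a·b·sin(C) = ½·10.1·7.0·sin(131.5°)
sin(131.5°) ≈ 0.748956
A ≈ ½·70.7·0.748956 = 35.35·0.748956 ≈ 26.4756

Area = 26.48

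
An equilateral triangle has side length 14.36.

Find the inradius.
r = Area/s with s the semi-perimeter.
Area = (√3/4)·14.36² = (√3/4)·206.2096 ≈ 0.433013·206.2096 ≈ 89.2914
s = 3·14.36/2 = 21.54
r ≈ 89.2914/21.54 ≈ 4.14537
(Equivalently r = side/(2√3) = 14.36/3.4641 ≈ 4.14537.)

r = 4.145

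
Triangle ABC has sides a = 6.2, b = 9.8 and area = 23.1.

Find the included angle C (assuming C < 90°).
Area = ½·a·b·sin(C)  ⇒  sin(C) = 2·Area/(a·b) = 2·23.1/(6.2·9.8) = 46.2/60.76 ≈ 0.760369
C = arcsin(0.760369) ≈ 49.4967° (taking the acute solution since C < 90°)

C = 49.5°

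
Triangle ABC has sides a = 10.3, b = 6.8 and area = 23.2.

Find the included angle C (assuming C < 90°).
Area = ½·a·b·sin(C)  ⇒  sin(C) = 2·Area/(a·b) = 2·23.2/(10.3·6.8) = 46.4/70.04 ≈ 0.662479
C = arcsin(0.662479) ≈ 41.4892° (taking the acute solution since C < 90°)

C = 41.49°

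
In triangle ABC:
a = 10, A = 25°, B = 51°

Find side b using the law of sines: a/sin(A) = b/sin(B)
a/sin(A) = b/sin(B)  ⇒  b = a·sin(B)/sin(A) = 10·sin(51°)/sin(25°)
sin(51°) ≈ 0.777146, sin(25°) ≈ 0.422618
b ≈ 10·0.777146/0.422618 ≈ 7.77146/0.422618 ≈ 18.3888

b = 18.39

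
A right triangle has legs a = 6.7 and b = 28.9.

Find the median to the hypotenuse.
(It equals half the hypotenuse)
Hypotenuse c = √(a² + b²) = √(44.89 + 835.21) = √880.1 ≈ 29.6665
Median to hypotenuse = c/2 ≈ 29.6665/2 ≈ 14.8332

Median = 14.83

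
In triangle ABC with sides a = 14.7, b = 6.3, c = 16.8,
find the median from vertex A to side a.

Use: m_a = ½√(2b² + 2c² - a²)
m_a = ½√(2·6.3² + 2·16.8² − 14.7²) = ½√(2·39.69 + 2·282.24 − 216.09) = ½√(79.38 + 564.48 − 216.09) = ½√427.77
√427.77 ≈ 20.6826, so m_a ≈ 10.3413

m_a = 10.34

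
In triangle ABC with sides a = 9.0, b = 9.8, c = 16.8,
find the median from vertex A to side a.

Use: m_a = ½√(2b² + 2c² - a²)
m_a = ½√(2·9.8² + 2·16.8² − 9.0²) = ½√(2·96.04 + 2·282.24 − 81) = ½√(192.08 + 564.48 − 81) = ½√675.56
√675.56 ≈ 25.9915, so m_a ≈ 12.9958

m_a = 13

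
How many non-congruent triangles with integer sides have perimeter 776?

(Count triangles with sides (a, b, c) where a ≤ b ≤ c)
Let a ≤ b ≤ c with a + b + c = 776. The only binding inequality is a + b > c, i.e. 776 − c > c, so c < 776/2; and c ≥ 776/3 since c is the largest side.
So 259 ≤ c ≤ 387. For each c, b runs from ⌈(776 − c)/2⌉ up to c (then a = 776 − b − c satisfies 1 ≤ a ≤ b automatically), giving c − ⌈(776 − c)/2⌉ + 1 choices.
Summing over c: 1 + 3 + 4 + 6 + … + 192 + 193  (129 terms, c = 259, …, 387) = 12545
Check (closed form: nearest integer to p²/48 for even p, (p+3)²/48 for odd p): 776²/48 = 602176/48 ≈ 12545.33 → 12545

12545 triangles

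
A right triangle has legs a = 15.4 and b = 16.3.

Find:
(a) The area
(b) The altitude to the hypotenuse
(a) The legs are perpendicular, so Area = ½·a·b = ½·15.4·16.3 = ½·251.02 = 125.51
(b) Hypotenuse c = √(a² + b²) = √(237.16 + 265.69) = √502.85 ≈ 22.4243
    Area = ½·c·h_c  ⇒  h_c = 2·Area/c = 251.02/22.4243 ≈ 11.1941

Area = 125.51, h_c = 11.19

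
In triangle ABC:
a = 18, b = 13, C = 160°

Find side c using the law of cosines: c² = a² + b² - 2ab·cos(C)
c² = 18² + 13² − 2·18·13·cos(160°)
cos(160°) ≈ -0.939693
c² ≈ 324 + 169 − 468·(-0.939693) ≈ 493 + 439.776 ≈ 932.776
c ≈ √932.776 ≈ 30.5414

c = 30.54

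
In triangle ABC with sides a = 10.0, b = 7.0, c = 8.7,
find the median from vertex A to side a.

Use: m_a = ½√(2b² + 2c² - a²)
m_a = ½√(2·7.0² + 2·8.7² − 10.0²) = ½√(2·49 + 2·75.69 − 100) = ½√(98 + 151.38 − 100) = ½√149.38
√149.38 ≈ 12.2221, so m_a ≈ 6.11106

m_a = 6.111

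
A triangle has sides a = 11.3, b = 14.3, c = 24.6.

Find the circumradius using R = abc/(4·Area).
First find the area with Heron's formula.
s = (11.3 + 14.3 + 24.6)/2 = 25.1
Area = √(s(s−a)(s−b)(s−c)) = √(25.1·13.8·10.8·0.5) ≈ √1870.45 ≈ 43.2487
abc = 11.3·14.3·24.6 = 3975.114
R = abc/(4·Area) ≈ 3975.114/(4·43.2487) = 3975.114/172.995 ≈ 22.9782

R = 22.98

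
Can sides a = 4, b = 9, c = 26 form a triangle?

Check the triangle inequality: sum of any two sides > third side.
a + b vs c: 4 + 9 = 13 ≤ 26  ✗
a + c vs b: 4 + 26 = 30 > 9  ✓
b + c vs a: 9 + 26 = 35 > 4  ✓

No: 4 + 9 = 13 is not > 26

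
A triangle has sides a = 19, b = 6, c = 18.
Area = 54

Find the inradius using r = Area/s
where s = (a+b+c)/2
s = (19 + 6 + 18)/2 = 43/2 = 21.5
r = Area/s = 54/21.5 ≈ 2.51163

r = 2.512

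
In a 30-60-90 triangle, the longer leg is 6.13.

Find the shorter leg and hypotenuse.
In a 30-60-90 triangle the sides are in ratio 1 : √3 : 2, so short leg = long leg/√3 and hypotenuse = 2·(short leg).
Short leg = 6.13/√3 ≈ 6.13/1.73205 ≈ 3.53916
Hypotenuse = 2·3.53916 ≈ 7.07831

Short leg = 3.539, Hypotenuse = 7.078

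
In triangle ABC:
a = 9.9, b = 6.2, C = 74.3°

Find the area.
Two sides and the included angle (SAS): A = ½·a·b·sin(C) = ½·9.9·6.2·sin(74.3°)
sin(74.3°) ≈ 0.962692
A ≈ ½·61.38·0.962692 = 30.69·0.962692 ≈ 29.545

Area = 29.55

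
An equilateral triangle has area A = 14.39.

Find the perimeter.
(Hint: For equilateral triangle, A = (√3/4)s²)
A = (√3/4)s²  ⇒  s² = 4A/√3 = 4·14.39/√3 = 57.56/1.73205 ≈ 33.2323
s ≈ √33.2323 ≈ 5.76474
Perimeter = 3s ≈ 3·5.76474 ≈ 17.2942

Perimeter = 17.29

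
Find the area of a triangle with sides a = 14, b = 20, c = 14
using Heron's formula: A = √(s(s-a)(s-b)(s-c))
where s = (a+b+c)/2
s = (14 + 20 + 14)/2 = 48/2 = 24
s − a = 10, s − b = 4, s − c = 10
s(s−a)(s−b)(s−c) = 24·10·4·10 = 9600
Area = √9600 ≈ 97.9796

s = 24.0, Area = 97.98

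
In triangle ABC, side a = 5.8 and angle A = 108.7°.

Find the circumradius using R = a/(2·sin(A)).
R = a/(2·sin(A)) = 5.8/(2·sin(108.7°))
sin(108.7°) ≈ 0.94721
R ≈ 5.8/(2·0.94721) = 5.8/1.89442 ≈ 3.06162

R = 3.062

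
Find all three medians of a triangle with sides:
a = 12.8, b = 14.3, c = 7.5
Median formula: m_a = ½√(2b² + 2c² − a²) (and cyclically). a² = 163.84, b² = 204.49, c² = 56.25.
m_a = ½√(2·204.49 + 2·56.25 − 163.84) = ½√357.64 ≈ ½·18.9114 ≈ 9.45569
m_b = ½√(2·163.84 + 2·56.25 − 204.49) = ½√235.69 ≈ ½·15.3522 ≈ 7.6761
m_c = ½√(2·163.84 + 2·204.49 − 56.25) = ½√680.41 ≈ ½·26.0847 ≈ 13.0423

m_a = 9.456, m_b = 7.676, m_c = 13.04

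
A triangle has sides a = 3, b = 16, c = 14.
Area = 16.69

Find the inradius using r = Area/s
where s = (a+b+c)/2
s = (3 + 16 + 14)/2 = 33/2 = 16.5
r = Area/s = 16.69/16.5 ≈ 1.01152

r = 1.012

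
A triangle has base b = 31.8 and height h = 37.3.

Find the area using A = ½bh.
A = ½·b·h = ½·31.8·37.3 = ½·1186.14 = 593.07

Area = 593.07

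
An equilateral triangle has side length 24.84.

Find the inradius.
r = Area/s with s the semi-perimeter.
Area = (√3/4)·24.84² = (√3/4)·617.0256 ≈ 0.433013·617.0256 ≈ 267.18
s = 3·24.84/2 = 37.26
r ≈ 267.18/37.26 ≈ 7.17069
(Equivalently r = side/(2√3) = 24.84/3.4641 ≈ 7.17069.)

r = 7.171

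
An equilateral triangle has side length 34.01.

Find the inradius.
r = Area/s with s the semi-perimeter.
Area = (√3/4)·34.01² = (√3/4)·1156.6801 ≈ 0.433013·1156.6801 ≈ 500.857
s = 3·34.01/2 = 51.015
r ≈ 500.857/51.015 ≈ 9.81784
(Equivalently r = side/(2√3) = 34.01/3.4641 ≈ 9.81784.)

r = 9.818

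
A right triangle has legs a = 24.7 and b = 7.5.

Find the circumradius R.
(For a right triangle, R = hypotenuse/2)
Hypotenuse c = √(a² + b²) = √(610.09 + 56.25) = √666.34 ≈ 25.8136
R = c/2 ≈ 25.8136/2 ≈ 12.9068

R = 12.91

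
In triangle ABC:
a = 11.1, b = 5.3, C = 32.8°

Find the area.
Two sides and the included angle (SAS): A = ½·a·b·sin(C) = ½·11.1·5.3·sin(32.8°)
sin(32.8°) ≈ 0.541708
A ≈ ½·58.83·0.541708 = 29.415·0.541708 ≈ 15.9343

Area = 15.93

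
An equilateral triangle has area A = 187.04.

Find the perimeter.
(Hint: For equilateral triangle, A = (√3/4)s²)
A = (√3/4)s²  ⇒  s² = 4A/√3 = 4·187.04/√3 = 748.16/1.73205 ≈ 431.95
s ≈ √431.95 ≈ 20.7834
Perimeter = 3s ≈ 3·20.7834 ≈ 62.3502

Perimeter = 62.35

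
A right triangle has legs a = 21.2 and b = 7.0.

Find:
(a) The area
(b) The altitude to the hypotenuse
(a) The legs are perpendicular, so Area = ½·a·b = ½·21.2·7.0 = ½·148.4 = 74.2
(b) Hypotenuse c = √(a² + b²) = √(449.44 + 49) = √498.44 ≈ 22.3258
    Area = ½·c·h_c  ⇒  h_c = 2·Area/c = 148.4/22.3258 ≈ 6.64703

Area = 74.2, h_c = 6.647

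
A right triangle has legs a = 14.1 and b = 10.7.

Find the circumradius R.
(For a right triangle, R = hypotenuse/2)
Hypotenuse c = √(a² + b²) = √(198.81 + 114.49) = √313.3 ≈ 17.7003
R = c/2 ≈ 17.7003/2 ≈ 8.85014

R = 8.85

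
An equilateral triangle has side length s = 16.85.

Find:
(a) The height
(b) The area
(a) The height splits the triangle into two 30-60-90 halves: h = s·√3/2 = 16.85·1.73205/2 ≈ 29.1851/2 ≈ 14.5925
(b) Area = (√3/4)·s² = (√3/4)·16.85² = (√3/4)·283.9225 ≈ 0.433013·283.9225 ≈ 122.942

Height = 14.59, Area = 122.9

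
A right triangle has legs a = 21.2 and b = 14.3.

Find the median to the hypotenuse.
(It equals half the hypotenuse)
Hypotenuse c = √(a² + b²) = √(449.44 + 204.49) = √653.93 ≈ 25.5721
Median to hypotenuse = c/2 ≈ 25.5721/2 ≈ 12.786

Median = 12.79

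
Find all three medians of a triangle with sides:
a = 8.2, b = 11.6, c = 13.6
Median formula: m_a = ½√(2b² + 2c² − a²) (and cyclically). a² = 67.24, b² = 134.56, c² = 184.96.
m_a = ½√(2·134.56 + 2·184.96 − 67.24) = ½√571.8 ≈ ½·23.9123 ≈ 11.9562
m_b = ½√(2·67.24 + 2·184.96 − 134.56) = ½√369.84 ≈ ½·19.2312 ≈ 9.61561
m_c = ½√(2·67.24 + 2·134.56 − 184.96) = ½√218.64 ≈ ½·14.7865 ≈ 7.39324

m_a = 11.96, m_b = 9.616, m_c = 7.393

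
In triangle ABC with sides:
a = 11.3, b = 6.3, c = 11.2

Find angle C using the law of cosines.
c² = a² + b² − 2ab·cos(C)  ⇒  cos(C) = (a² + b² − c²)/(2ab)
cos(C) = (11.3² + 6.3² − 11.2²)/(2·11.3·6.3) = (127.69 + 39.69 − 125.44)/142.38 = 41.94/142.38 ≈ 0.294564
C = arccos(0.294564) ≈ 72.8686°

C = 72.87°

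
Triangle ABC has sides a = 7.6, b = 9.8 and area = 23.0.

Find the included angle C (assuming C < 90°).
Area = ½·a·b·sin(C)  ⇒  sin(C) = 2·Area/(a·b) = 2·23.0/(7.6·9.8) = 46/74.48 ≈ 0.617615
C = arcsin(0.617615) ≈ 38.1422° (taking the acute solution since C < 90°)

C = 38.14°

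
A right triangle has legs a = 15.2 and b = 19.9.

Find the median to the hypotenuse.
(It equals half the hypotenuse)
Hypotenuse c = √(a² + b²) = √(231.04 + 396.01) = √627.05 ≈ 25.041
Median to hypotenuse = c/2 ≈ 25.041/2 ≈ 12.5205

Median = 12.52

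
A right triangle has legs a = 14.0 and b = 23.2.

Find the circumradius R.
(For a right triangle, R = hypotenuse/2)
Hypotenuse c = √(a² + b²) = √(196 + 538.24) = √734.24 ≈ 27.0969
R = c/2 ≈ 27.0969/2 ≈ 13.5484

R = 13.55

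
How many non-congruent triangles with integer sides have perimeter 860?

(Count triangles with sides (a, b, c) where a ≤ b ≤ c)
Let a ≤ b ≤ c with a + b + c = 860. The only binding inequality is a + b > c, i.e. 860 − c > c, so c < 860/2; and c ≥ 860/3 since c is the largest side.
So 287 ≤ c ≤ 429. For each c, b runs from ⌈(860 − c)/2⌉ up to c (then a = 860 − b − c satisfies 1 ≤ a ≤ b automatically), giving c − ⌈(860 − c)/2⌉ + 1 choices.
Summing over c: 1 + 3 + 4 + 6 + … + 213 + 214  (143 terms, c = 287, …, 429) = 15408
Check (closed form: nearest integer to p²/48 for even p, (p+3)²/48 for odd p): 860²/48 = 739600/48 ≈ 15408.33 → 15408

15408 triangles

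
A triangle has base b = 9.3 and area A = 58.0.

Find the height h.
A = ½·b·h  ⇒  h = 2A/b = 2·58.0/9.3 = 116/9.3 ≈ 12.4731

h = 12.47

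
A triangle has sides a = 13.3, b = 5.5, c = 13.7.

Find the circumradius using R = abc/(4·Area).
First find the area with Heron's formula.
s = (13.3 + 5.5 + 13.7)/2 = 16.25
Area = √(s(s−a)(s−b)(s−c)) = √(16.25·2.95·10.75·2.55) ≈ √1314.09 ≈ 36.2503
abc = 13.3·5.5·13.7 = 1002.155
R = abc/(4·Area) ≈ 1002.155/(4·36.2503) = 1002.155/145.001 ≈ 6.91135

R = 6.911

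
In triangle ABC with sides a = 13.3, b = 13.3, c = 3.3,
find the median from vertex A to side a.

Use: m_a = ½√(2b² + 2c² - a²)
m_a = ½√(2·13.3² + 2·3.3² − 13.3²) = ½√(2·176.89 + 2·10.89 − 176.89) = ½√(353.78 + 21.78 − 176.89) = ½√198.67
√198.67 ≈ 14.095, so m_a ≈ 7.04752

m_a = 7.048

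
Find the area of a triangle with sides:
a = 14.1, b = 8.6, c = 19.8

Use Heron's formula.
s = (14.1 + 8.6 + 19.8)/2 = 42.5/2 = 21.25
s − a = 7.15, s − b = 12.65, s − c = 1.45
s(s−a)(s−b)(s−c) = 21.25·7.15·12.65·1.45 ≈ 2786.91
Area = √2786.91 ≈ 52.7912

Area = 52.79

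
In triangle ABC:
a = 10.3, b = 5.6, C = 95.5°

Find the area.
Two sides and the included angle (SAS): A = ½·a·b·sin(C) = ½·10.3·5.6·sin(95.5°)
sin(95.5°) ≈ 0.995396
A ≈ ½·57.68·0.995396 = 28.84·0.995396 ≈ 28.7072

Area = 28.71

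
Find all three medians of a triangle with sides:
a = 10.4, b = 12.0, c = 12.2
Median formula: m_a = ½√(2b² + 2c² − a²) (and cyclically). a² = 108.16, b² = 144, c² = 148.84.
m_a = ½√(2·144 + 2·148.84 − 108.16) = ½√477.52 ≈ ½·21.8522 ≈ 10.9261
m_b = ½√(2·108.16 + 2·148.84 − 144) = ½√370 ≈ ½·19.2354 ≈ 9.61769
m_c = ½√(2·108.16 + 2·144 − 148.84) = ½√355.48 ≈ ½·18.8542 ≈ 9.42709

m_a = 10.93, m_b = 9.618, m_c = 9.427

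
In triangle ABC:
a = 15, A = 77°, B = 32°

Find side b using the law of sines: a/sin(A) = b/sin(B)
a/sin(A) = b/sin(B)  ⇒  b = a·sin(B)/sin(A) = 15·sin(32°)/sin(77°)
sin(32°) ≈ 0.529919, sin(77°) ≈ 0.97437
b ≈ 15·0.529919/0.97437 ≈ 7.94879/0.97437 ≈ 8.15787

b = 8.158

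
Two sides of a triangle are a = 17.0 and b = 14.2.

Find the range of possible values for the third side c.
Triangle inequality: |a − b| < c < a + b
|a − b| = |17.0 − 14.2| = 2.8
a + b = 17.0 + 14.2 = 31.2

2.8 < c < 31.2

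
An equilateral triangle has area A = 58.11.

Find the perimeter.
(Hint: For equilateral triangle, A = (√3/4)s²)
A = (√3/4)s²  ⇒  s² = 4A/√3 = 4·58.11/√3 = 232.44/1.73205 ≈ 134.199
s ≈ √134.199 ≈ 11.5844
Perimeter = 3s ≈ 3·11.5844 ≈ 34.7533

Perimeter = 34.75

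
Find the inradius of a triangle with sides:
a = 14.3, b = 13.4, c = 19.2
r = Area/s where s is the semi-perimeter.
s = (14.3 + 13.4 + 19.2)/2 = 46.9/2 = 23.45
Area = √(s(s−a)(s−b)(s−c)) = √(23.45·9.15·10.05·4.25) ≈ √9164.71 ≈ 95.7325
r ≈ 95.7325/23.45 ≈ 4.08241

r = 4.082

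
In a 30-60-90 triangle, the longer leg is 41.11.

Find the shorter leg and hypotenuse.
In a 30-60-90 triangle the sides are in ratio 1 : √3 : 2, so short leg = long leg/√3 and hypotenuse = 2·(short leg).
Short leg = 41.11/√3 ≈ 41.11/1.73205 ≈ 23.7349
Hypotenuse = 2·23.7349 ≈ 47.4697

Short leg = 23.73, Hypotenuse = 47.47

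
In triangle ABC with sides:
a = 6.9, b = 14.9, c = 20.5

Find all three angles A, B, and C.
Law of cosines for each angle (a² = 47.61, b² = 222.01, c² = 420.25):
cos(A) = (b² + c² − a²)/(2bc) = (222.01 + 420.25 − 47.61)/(2·14.9·20.5) = 594.65/610.9 ≈ 0.9734  ⇒  A ≈ 13.2448°
cos(B) = (a² + c² − b²)/(2ac) = (47.61 + 420.25 − 222.01)/(2·6.9·20.5) = 245.85/282.9 ≈ 0.869035  ⇒  B ≈ 29.6533°
cos(C) = (a² + b² − c²)/(2ab) = (47.61 + 222.01 − 420.25)/(2·6.9·14.9) = -150.63/205.62 ≈ -0.732565  ⇒  C ≈ 137.102°
Check: A + B + C ≈ 180°

A = 13.24°, B = 29.65°, C = 137.1°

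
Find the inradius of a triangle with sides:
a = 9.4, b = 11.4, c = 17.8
r = Area/s where s is the semi-perimeter.
s = (9.4 + 11.4 + 17.8)/2 = 38.6/2 = 19.3
Area = √(s(s−a)(s−b)(s−c)) = √(19.3·9.9·7.9·1.5) ≈ √2264.18 ≈ 47.5834
r ≈ 47.5834/19.3 ≈ 2.46546

r = 2.465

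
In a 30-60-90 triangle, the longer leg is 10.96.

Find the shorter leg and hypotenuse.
In a 30-60-90 triangle the sides are in ratio 1 : √3 : 2, so short leg = long leg/√3 and hypotenuse = 2·(short leg).
Short leg = 10.96/√3 ≈ 10.96/1.73205 ≈ 6.32776
Hypotenuse = 2·6.32776 ≈ 12.6555

Short leg = 6.328, Hypotenuse = 12.66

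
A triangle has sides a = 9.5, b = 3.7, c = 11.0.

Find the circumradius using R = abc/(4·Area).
First find the area with Heron's formula.
s = (9.5 + 3.7 + 11.0)/2 = 12.1
Area = √(s(s−a)(s−b)(s−c)) = √(12.1·2.6·8.4·1.1) ≈ √290.69 ≈ 17.0496
abc = 9.5·3.7·11.0 = 386.65
R = abc/(4·Area) ≈ 386.65/(4·17.0496) = 386.65/68.1986 ≈ 5.66947

R = 5.669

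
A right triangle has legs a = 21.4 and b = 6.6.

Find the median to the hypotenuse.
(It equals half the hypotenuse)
Hypotenuse c = √(a² + b²) = √(457.96 + 43.56) = √501.52 ≈ 22.3946
Median to hypotenuse = c/2 ≈ 22.3946/2 ≈ 11.1973

Median = 11.2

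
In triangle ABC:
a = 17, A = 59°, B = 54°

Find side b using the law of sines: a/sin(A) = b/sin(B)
a/sin(A) = b/sin(B)  ⇒  b = a·sin(B)/sin(A) = 17·sin(54°)/sin(59°)
sin(54°) ≈ 0.809017, sin(59°) ≈ 0.857167
b ≈ 17·0.809017/0.857167 ≈ 13.7533/0.857167 ≈ 16.045

b = 16.05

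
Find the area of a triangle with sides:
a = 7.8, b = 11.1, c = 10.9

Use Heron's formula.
s = (7.8 + 11.1 + 10.9)/2 = 29.8/2 = 14.9
s − a = 7.1, s − b = 3.8, s − c = 4
s(s−a)(s−b)(s−c) = 14.9·7.1·3.8·4 ≈ 1608.01
Area = √1608.01 ≈ 40.1

Area = 40.1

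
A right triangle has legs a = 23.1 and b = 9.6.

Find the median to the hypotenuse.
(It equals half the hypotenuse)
Hypotenuse c = √(a² + b²) = √(533.61 + 92.16) = √625.77 ≈ 25.0154
Median to hypotenuse = c/2 ≈ 25.0154/2 ≈ 12.5077

Median = 12.51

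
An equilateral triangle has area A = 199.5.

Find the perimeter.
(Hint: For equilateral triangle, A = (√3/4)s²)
A = (√3/4)s²  ⇒  s² = 4A/√3 = 4·199.5/√3 = 798/1.73205 ≈ 460.726
s ≈ √460.726 ≈ 21.4645
Perimeter = 3s ≈ 3·21.4645 ≈ 64.3936

Perimeter = 64.39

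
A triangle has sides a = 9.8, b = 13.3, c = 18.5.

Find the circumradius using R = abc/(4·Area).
First find the area with Heron's formula.
s = (9.8 + 13.3 + 18.5)/2 = 20.8
Area = √(s(s−a)(s−b)(s−c)) = √(20.8·11·7.5·2.3) ≈ √3946.8 ≈ 62.8236
abc = 9.8·13.3·18.5 = 2411.29
R = abc/(4·Area) ≈ 2411.29/(4·62.8236) = 2411.29/251.294 ≈ 9.59548

R = 9.595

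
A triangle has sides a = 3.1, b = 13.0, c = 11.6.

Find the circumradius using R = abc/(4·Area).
First find the area with Heron's formula.
s = (3.1 + 13.0 + 11.6)/2 = 13.85
Area = √(s(s−a)(s−b)(s−c)) = √(13.85·10.75·0.85·2.25) ≈ √284.747 ≈ 16.8745
abc = 3.1·13.0·11.6 = 467.48
R = abc/(4·Area) ≈ 467.48/(4·16.8745) = 467.48/67.4978 ≈ 6.92585

R = 6.926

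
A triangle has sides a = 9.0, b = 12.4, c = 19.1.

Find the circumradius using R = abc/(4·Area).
First find the area with Heron's formula.
s = (9.0 + 12.4 + 19.1)/2 = 20.25
Area = √(s(s−a)(s−b)(s−c)) = √(20.25·11.25·7.85·1.15) ≈ √2056.58 ≈ 45.3495
abc = 9.0·12.4·19.1 = 2131.56
R = abc/(4·Area) ≈ 2131.56/(4·45.3495) = 2131.56/181.398 ≈ 11.7507

R = 11.75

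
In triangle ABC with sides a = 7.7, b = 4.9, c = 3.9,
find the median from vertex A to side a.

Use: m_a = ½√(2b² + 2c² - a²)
m_a = ½√(2·4.9² + 2·3.9² − 7.7²) = ½√(2·24.01 + 2·15.21 − 59.29) = ½√(48.02 + 30.42 − 59.29) = ½√19.15
√19.15 ≈ 4.37607, so m_a ≈ 2.18804

m_a = 2.188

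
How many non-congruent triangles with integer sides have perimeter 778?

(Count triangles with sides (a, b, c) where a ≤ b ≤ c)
Let a ≤ b ≤ c with a + b + c = 778. The only binding inequality is a + b > c, i.e. 778 − c > c, so c < 778/2; and c ≥ 778/3 since c is the largest side.
So 260 ≤ c ≤ 388. For each c, b runs from ⌈(778 − c)/2⌉ up to c (then a = 778 − b − c satisfies 1 ≤ a ≤ b automatically), giving c − ⌈(778 − c)/2⌉ + 1 choices.
Summing over c: 2 + 3 + 5 + 6 + … + 192 + 194  (129 terms, c = 260, …, 388) = 12610
Check (closed form: nearest integer to p²/48 for even p, (p+3)²/48 for odd p): 778²/48 = 605284/48 ≈ 12610.08 → 12610

12610 triangles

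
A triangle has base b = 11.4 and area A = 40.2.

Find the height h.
A = ½·b·h  ⇒  h = 2A/b = 2·40.2/11.4 = 80.4/11.4 ≈ 7.05263

h = 7.053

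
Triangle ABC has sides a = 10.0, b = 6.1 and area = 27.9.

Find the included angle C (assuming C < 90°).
Area = ½·a·b·sin(C)  ⇒  sin(C) = 2·Area/(a·b) = 2·27.9/(10.0·6.1) = 55.8/61 ≈ 0.914754
C = arcsin(0.914754) ≈ 66.1708° (taking the acute solution since C < 90°)

C = 66.17°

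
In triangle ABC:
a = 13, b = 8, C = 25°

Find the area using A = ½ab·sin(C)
A = ½·a·b·sin(C) = ½·13·8·sin(25°)
sin(25°) ≈ 0.422618
A ≈ ½·104·0.422618 = 52·0.422618 ≈ 21.9761

Area = 21.98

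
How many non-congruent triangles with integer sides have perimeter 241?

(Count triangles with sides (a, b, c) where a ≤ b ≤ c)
Let a ≤ b ≤ c with a + b + c = 241. The only binding inequality is a + b > c, i.e. 241 − c > c, so c < 241/2; and c ≥ 241/3 since c is the largest side.
So 81 ≤ c ≤ 120. For each c, b runs from ⌈(241 − c)/2⌉ up to c (then a = 241 − b − c satisfies 1 ≤ a ≤ b automatically), giving c − ⌈(241 − c)/2⌉ + 1 choices.
Summing over c: 2 + 3 + 5 + 6 + … + 59 + 60  (40 terms, c = 81, …, 120) = 1240
Check (closed form: nearest integer to p²/48 for even p, (p+3)²/48 for odd p): (241+3)²/48 = 244²/48 = 59536/48 ≈ 1240.33 → 1240

1240 triangles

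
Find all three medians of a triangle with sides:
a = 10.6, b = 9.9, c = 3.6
Median formula: m_a = ½√(2b² + 2c² − a²) (and cyclically). a² = 112.36, b² = 98.01, c² = 12.96.
m_a = ½√(2·98.01 + 2·12.96 − 112.36) = ½√109.58 ≈ ½·10.468 ≈ 5.23402
m_b = ½√(2·112.36 + 2·12.96 − 98.01) = ½√152.63 ≈ ½·12.3544 ≈ 6.17718
m_c = ½√(2·112.36 + 2·98.01 − 12.96) = ½√407.78 ≈ ½·20.1936 ≈ 10.0968

m_a = 5.234, m_b = 6.177, m_c = 10.1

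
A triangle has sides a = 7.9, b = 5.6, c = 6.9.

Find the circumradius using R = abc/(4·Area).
First find the area with Heron's formula.
s = (7.9 + 5.6 + 6.9)/2 = 10.2
Area = √(s(s−a)(s−b)(s−c)) = √(10.2·2.3·4.6·3.3) ≈ √356.123 ≈ 18.8712
abc = 7.9·5.6·6.9 = 305.256
R = abc/(4·Area) ≈ 305.256/(4·18.8712) = 305.256/75.4849 ≈ 4.04394

R = 4.044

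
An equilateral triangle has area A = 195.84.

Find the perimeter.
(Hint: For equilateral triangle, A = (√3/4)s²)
A = (√3/4)s²  ⇒  s² = 4A/√3 = 4·195.84/√3 = 783.36/1.73205 ≈ 452.273
s ≈ √452.273 ≈ 21.2667
Perimeter = 3s ≈ 3·21.2667 ≈ 63.8001

Perimeter = 63.8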